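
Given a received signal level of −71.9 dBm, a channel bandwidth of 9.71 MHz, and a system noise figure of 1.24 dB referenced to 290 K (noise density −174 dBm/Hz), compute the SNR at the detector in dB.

Noise floor: N = −174 + 10 log₁₀(B) + NF
10 log₁₀(9.71×10⁶) = 69.87 dB
N = −174 + 69.87 + 1.24 = −102.89 dBm
SNR = P_sig − N = −71.9 − (−102.89) = 30.99 dB → 31.0 dB

31.0 dB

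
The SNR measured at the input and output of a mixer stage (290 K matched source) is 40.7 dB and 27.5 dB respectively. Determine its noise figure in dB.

NF (dB) = SNR_in(dB) − SNR_out(dB) when the source is at T₀
NF = 40.7 − 27.5 = 13.2 dB

13.2 dB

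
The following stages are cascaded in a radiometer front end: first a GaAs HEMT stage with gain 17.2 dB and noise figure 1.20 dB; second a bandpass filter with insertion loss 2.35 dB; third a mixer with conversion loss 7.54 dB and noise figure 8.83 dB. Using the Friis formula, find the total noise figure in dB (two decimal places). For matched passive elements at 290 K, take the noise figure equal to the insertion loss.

1.90 dB

Convert to linear (a loss of L dB is a gain of −L dB): F_i = 10^(NF_i/10), G_i = 10^(G_i,dB/10)
  Stage 1: F_1 = 10^(1.20/10) = 1.318, G_1 = 10^(17.2/10) = 52.48
  Stage 2: F_2 = 10^(2.35/10) = 1.718, G_2 = 10^(−2.35/10) = 0.5821
  Stage 3: F_3 = 10^(8.83/10) = 7.638, G_3 = 10^(−7.54/10) = 0.1762
Friis cascade:
  F = 1.318 + (1.718 − 1)/52.48 + (7.638 − 1)/30.55 = 1.549
NF = 10 log₁₀(1.549) = 1.90 dB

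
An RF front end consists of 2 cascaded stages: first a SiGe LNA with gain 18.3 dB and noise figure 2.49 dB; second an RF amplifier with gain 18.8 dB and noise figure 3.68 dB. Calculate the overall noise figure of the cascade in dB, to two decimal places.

2.54 dB

Convert to linear (a loss of L dB is a gain of −L dB): F_i = 10^(NF_i/10), G_i = 10^(G_i,dB/10)
  Stage 1: F_1 = 10^(2.49/10) = 1.774, G_1 = 10^(18.3/10) = 67.61
  Stage 2: F_2 = 10^(3.68/10) = 2.333, G_2 = 10^(18.8/10) = 75.86
Friis cascade:
  F = 1.774 + (2.333 − 1)/67.61 = 1.794
NF = 10 log₁₀(1.794) = 2.54 dB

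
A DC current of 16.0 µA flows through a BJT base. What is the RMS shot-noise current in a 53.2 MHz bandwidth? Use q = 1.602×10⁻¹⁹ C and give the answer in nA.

16.5 nA

I_n = √(2qI·B)
2qI·B = 2 × 1.602×10⁻¹⁹ × 1.60×10⁻⁵ × 5.32×10⁷ = 2.73×10⁻¹⁶ A²
I_n = √(2.73×10⁻¹⁶) = 1.65×10⁻⁸ A = 16.5 nA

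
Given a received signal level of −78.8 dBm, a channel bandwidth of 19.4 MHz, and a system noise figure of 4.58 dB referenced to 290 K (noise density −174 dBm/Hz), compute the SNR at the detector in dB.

Noise floor: N = −174 + 10 log₁₀(B) + NF
10 log₁₀(1.94×10⁷) = 72.88 dB
N = −174 + 72.88 + 4.58 = −96.54 dBm
SNR = P_sig − N = −78.8 − (−96.54) = 17.74 dB → 17.7 dB

17.7 dB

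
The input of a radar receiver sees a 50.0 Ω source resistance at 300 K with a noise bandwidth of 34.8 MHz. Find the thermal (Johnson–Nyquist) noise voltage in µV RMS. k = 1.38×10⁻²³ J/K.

V_n = √(4kTRB)
4kTRB = 4 × 1.38×10⁻²³ × 300 × 5.00×10¹ × 3.48×10⁷ = 2.88×10⁻¹¹ V²
V_n = √(2.88×10⁻¹¹) = 5.37×10⁻⁶ V = 5.37 µV

5.37 µV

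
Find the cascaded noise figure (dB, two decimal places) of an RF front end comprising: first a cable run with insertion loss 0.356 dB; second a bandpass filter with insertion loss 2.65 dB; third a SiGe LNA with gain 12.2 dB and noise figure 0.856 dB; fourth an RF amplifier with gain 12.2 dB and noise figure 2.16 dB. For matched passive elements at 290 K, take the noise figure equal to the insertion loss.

Convert to linear (a loss of L dB is a gain of −L dB): F_i = 10^(NF_i/10), G_i = 10^(G_i,dB/10)
  Stage 1: F_1 = 10^(0.356/10) = 1.085, G_1 = 10^(−0.356/10) = 0.9213
  Stage 2: F_2 = 10^(2.65/10) = 1.841, G_2 = 10^(−2.65/10) = 0.5433
  Stage 3: F_3 = 10^(0.856/10) = 1.218, G_3 = 10^(12.2/10) = 16.60
  Stage 4: F_4 = 10^(2.16/10) = 1.644, G_4 = 10^(12.2/10) = 16.60
Friis cascade:
  F = 1.085 + (1.841 − 1)/0.9213 + (1.218 − 1)/0.5005 + (1.644 − 1)/8.306 = 2.511
NF = 10 log₁₀(2.511) = 4.00 dB

4.00 dB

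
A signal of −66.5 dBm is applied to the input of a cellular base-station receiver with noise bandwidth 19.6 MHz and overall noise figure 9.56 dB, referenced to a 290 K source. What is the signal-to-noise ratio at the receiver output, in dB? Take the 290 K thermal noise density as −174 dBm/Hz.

Noise floor: N = −174 + 10 log₁₀(B) + NF
10 log₁₀(1.96×10⁷) = 72.92 dB
N = −174 + 72.92 + 9.56 = −91.52 dBm
SNR = P_sig − N = −66.5 − (−91.52) = 25.02 dB → 25.0 dB

25.0 dB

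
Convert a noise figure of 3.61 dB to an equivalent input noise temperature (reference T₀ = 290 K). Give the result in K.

376 K

F = 10^(3.61/10) = 2.29615
T_e = (F − 1)·T₀ = (2.29615 − 1) × 290 = 376 K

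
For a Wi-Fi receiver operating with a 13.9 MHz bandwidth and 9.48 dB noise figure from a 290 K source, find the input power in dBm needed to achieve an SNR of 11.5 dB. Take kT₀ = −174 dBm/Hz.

−81.6 dBm

Sensitivity = −174 + 10 log₁₀(B) + NF + SNR_min
= −174 + 71.43 + 9.48 + 11.5
= −81.59 dBm → −81.6 dBm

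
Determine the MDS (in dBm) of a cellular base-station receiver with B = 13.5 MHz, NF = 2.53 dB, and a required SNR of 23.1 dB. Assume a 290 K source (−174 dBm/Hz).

Sensitivity = −174 + 10 log₁₀(B) + NF + SNR_min
= −174 + 71.3 + 2.53 + 23.1
= −77.07 dBm → −77.1 dBm

−77.1 dBm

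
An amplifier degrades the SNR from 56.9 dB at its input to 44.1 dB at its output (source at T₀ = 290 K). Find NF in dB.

12.8 dB

NF (dB) = SNR_in(dB) − SNR_out(dB) when the source is at T₀
NF = 56.9 − 44.1 = 12.8 dB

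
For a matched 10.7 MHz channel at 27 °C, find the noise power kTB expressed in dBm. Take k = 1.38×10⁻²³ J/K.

−103.5 dBm

T = 27 °C + 273.15 = 300.15 K
P_n = kTB = 1.38×10⁻²³ × 300.15 × 1.07×10⁷ = 4.43×10⁻¹⁴ W
In dBm: 10 log₁₀(4.43×10⁻¹⁴ / 10⁻³) = −103.5 dBm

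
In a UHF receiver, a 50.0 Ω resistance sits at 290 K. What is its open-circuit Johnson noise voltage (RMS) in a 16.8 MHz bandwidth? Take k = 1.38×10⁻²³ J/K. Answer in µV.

V_n = √(4kTRB)
4kTRB = 4 × 1.38×10⁻²³ × 290 × 5.00×10¹ × 1.68×10⁷ = 1.34×10⁻¹¹ V²
V_n = √(1.34×10⁻¹¹) = 3.67×10⁻⁶ V = 3.67 µV

3.67 µV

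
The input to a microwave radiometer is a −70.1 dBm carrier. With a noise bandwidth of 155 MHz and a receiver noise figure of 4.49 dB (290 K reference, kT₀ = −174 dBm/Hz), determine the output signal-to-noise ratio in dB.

17.5 dB

Noise floor: N = −174 + 10 log₁₀(B) + NF
10 log₁₀(1.55×10⁸) = 81.9 dB
N = −174 + 81.9 + 4.49 = −87.61 dBm
SNR = P_sig − N = −70.1 − (−87.61) = 17.51 dB → 17.5 dB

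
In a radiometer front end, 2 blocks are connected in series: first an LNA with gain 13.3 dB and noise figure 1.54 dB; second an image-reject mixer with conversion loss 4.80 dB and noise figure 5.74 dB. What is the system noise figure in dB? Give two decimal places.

Convert to linear (a loss of L dB is a gain of −L dB): F_i = 10^(NF_i/10), G_i = 10^(G_i,dB/10)
  Stage 1: F_1 = 10^(1.54/10) = 1.426, G_1 = 10^(13.3/10) = 21.38
  Stage 2: F_2 = 10^(5.74/10) = 3.750, G_2 = 10^(−4.80/10) = 0.3311
Friis cascade:
  F = 1.426 + (3.750 − 1)/21.38 = 1.554
NF = 10 log₁₀(1.554) = 1.92 dB

1.92 dB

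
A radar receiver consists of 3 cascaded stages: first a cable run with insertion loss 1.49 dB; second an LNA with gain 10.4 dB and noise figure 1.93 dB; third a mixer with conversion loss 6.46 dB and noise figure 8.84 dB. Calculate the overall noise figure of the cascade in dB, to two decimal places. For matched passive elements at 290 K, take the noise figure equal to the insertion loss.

4.85 dB

Convert to linear (a loss of L dB is a gain of −L dB): F_i = 10^(NF_i/10), G_i = 10^(G_i,dB/10)
  Stage 1: F_1 = 10^(1.49/10) = 1.409, G_1 = 10^(−1.49/10) = 0.7096
  Stage 2: F_2 = 10^(1.93/10) = 1.560, G_2 = 10^(10.4/10) = 10.96
  Stage 3: F_3 = 10^(8.84/10) = 7.656, G_3 = 10^(−6.46/10) = 0.2259
Friis cascade:
  F = 1.409 + (1.560 − 1)/0.7096 + (7.656 − 1)/7.780 = 3.053
NF = 10 log₁₀(3.053) = 4.85 dB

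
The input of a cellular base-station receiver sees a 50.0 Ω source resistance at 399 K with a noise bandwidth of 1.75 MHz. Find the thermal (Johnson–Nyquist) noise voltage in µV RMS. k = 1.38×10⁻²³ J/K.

V_n = √(4kTRB)
4kTRB = 4 × 1.38×10⁻²³ × 399 × 5.00×10¹ × 1.75×10⁶ = 1.93×10⁻¹² V²
V_n = √(1.93×10⁻¹²) = 1.39×10⁻⁶ V = 1.39 µV

1.39 µV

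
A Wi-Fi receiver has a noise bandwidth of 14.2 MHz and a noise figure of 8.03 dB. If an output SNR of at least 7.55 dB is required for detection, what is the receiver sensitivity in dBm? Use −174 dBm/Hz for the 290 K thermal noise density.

−86.9 dBm

Sensitivity = −174 + 10 log₁₀(B) + NF + SNR_min
= −174 + 71.52 + 8.03 + 7.55
= −86.90 dBm → −86.9 dBm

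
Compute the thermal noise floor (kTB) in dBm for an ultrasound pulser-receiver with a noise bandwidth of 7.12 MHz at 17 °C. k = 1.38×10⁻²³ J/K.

−105.5 dBm

T = 17 °C + 273.15 = 290.15 K
P_n = kTB = 1.38×10⁻²³ × 290.15 × 7.12×10⁶ = 2.85×10⁻¹⁴ W
In dBm: 10 log₁₀(2.85×10⁻¹⁴ / 10⁻³) = −105.5 dBm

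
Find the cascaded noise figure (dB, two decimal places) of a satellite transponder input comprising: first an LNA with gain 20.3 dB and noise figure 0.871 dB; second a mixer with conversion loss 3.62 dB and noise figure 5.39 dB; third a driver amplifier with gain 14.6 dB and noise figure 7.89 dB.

Convert to linear (a loss of L dB is a gain of −L dB): F_i = 10^(NF_i/10), G_i = 10^(G_i,dB/10)
  Stage 1: F_1 = 10^(0.871/10) = 1.222, G_1 = 10^(20.3/10) = 107.2
  Stage 2: F_2 = 10^(5.39/10) = 3.459, G_2 = 10^(−3.62/10) = 0.4345
  Stage 3: F_3 = 10^(7.89/10) = 6.152, G_3 = 10^(14.6/10) = 28.84
Friis cascade:
  F = 1.222 + (3.459 − 1)/107.2 + (6.152 − 1)/46.56 = 1.356
NF = 10 log₁₀(1.356) = 1.32 dB

1.32 dB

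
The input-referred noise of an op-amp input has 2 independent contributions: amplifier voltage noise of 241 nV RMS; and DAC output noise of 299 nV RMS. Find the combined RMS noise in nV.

Uncorrelated sources add in power (mean-square): V_tot = √(ΣV_i²)
V_tot = √[(2.41×10⁻⁷)² + (2.99×10⁻⁷)²] = 3.84×10⁻⁷ V = 384 nV

384 nV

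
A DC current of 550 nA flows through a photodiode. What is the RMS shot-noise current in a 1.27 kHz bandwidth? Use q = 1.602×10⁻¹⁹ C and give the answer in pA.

I_n = √(2qI·B)
2qI·B = 2 × 1.602×10⁻¹⁹ × 5.50×10⁻⁷ × 1.27×10³ = 2.24×10⁻²² A²
I_n = √(2.24×10⁻²²) = 1.50×10⁻¹¹ A = 15.0 pA

15.0 pA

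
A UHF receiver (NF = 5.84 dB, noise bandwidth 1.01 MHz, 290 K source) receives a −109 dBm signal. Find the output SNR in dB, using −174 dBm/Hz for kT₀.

−0.9 dB

Noise floor: N = −174 + 10 log₁₀(B) + NF
10 log₁₀(1.01×10⁶) = 60.04 dB
N = −174 + 60.04 + 5.84 = −108.12 dBm
SNR = P_sig − N = −109 − (−108.12) = −0.88 dB → −0.9 dB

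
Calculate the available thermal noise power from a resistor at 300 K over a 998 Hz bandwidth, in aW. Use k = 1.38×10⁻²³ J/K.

4.13 aW

P_n = kTB = 1.38×10⁻²³ × 300 × 9.98×10² = 4.13×10⁻¹⁸ W = 4.13 aW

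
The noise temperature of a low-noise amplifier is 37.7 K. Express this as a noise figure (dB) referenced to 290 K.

F = 1 + T_e/T₀ = 1 + 37.7/290 = 1.13
NF = 10 log₁₀(1.13) = 0.531 dB

0.531 dB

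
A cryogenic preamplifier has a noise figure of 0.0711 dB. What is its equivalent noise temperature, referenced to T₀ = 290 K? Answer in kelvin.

4.79 K

F = 10^(0.0711/10) = 1.01651
T_e = (F − 1)·T₀ = (1.01651 − 1) × 290 = 4.79 K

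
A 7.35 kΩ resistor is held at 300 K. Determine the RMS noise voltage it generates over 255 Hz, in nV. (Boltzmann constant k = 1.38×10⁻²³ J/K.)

176 nV

V_n = √(4kTRB)
4kTRB = 4 × 1.38×10⁻²³ × 300 × 7.35×10³ × 2.55×10² = 3.10×10⁻¹⁴ V²
V_n = √(3.10×10⁻¹⁴) = 1.76×10⁻⁷ V = 176 nV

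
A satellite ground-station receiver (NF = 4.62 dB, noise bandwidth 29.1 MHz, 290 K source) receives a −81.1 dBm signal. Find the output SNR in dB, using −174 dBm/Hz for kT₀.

Noise floor: N = −174 + 10 log₁₀(B) + NF
10 log₁₀(2.91×10⁷) = 74.64 dB
N = −174 + 74.64 + 4.62 = −94.74 dBm
SNR = P_sig − N = −81.1 − (−94.74) = 13.64 dB → 13.6 dB

13.6 dB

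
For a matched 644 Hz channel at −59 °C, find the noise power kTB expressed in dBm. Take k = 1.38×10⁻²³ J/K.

−147.2 dBm

T = −59 °C + 273.15 = 214.15 K
P_n = kTB = 1.38×10⁻²³ × 214.15 × 6.44×10² = 1.90×10⁻¹⁸ W
In dBm: 10 log₁₀(1.90×10⁻¹⁸ / 10⁻³) = −147.2 dBm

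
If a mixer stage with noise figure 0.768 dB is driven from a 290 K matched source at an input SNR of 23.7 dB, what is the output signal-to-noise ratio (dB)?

22.932 dB

By definition F = SNR_in/SNR_out, so in dB: SNR_out = SNR_in − NF
SNR_out = 23.7 − 0.768 = 22.932 dB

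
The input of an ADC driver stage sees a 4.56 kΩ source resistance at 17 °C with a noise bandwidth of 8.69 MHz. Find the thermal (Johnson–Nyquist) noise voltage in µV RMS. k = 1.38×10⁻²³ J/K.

25.2 µV

T = 17 °C + 273.15 = 290.15 K
V_n = √(4kTRB)
4kTRB = 4 × 1.38×10⁻²³ × 290.15 × 4.56×10³ × 8.69×10⁶ = 6.35×10⁻¹⁰ V²
V_n = √(6.35×10⁻¹⁰) = 2.52×10⁻⁵ V = 25.2 µV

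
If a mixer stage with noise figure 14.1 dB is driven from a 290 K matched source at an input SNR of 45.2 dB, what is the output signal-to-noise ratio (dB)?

31.1 dB

By definition F = SNR_in/SNR_out, so in dB: SNR_out = SNR_in − NF
SNR_out = 45.2 − 14.1 = 31.1 dB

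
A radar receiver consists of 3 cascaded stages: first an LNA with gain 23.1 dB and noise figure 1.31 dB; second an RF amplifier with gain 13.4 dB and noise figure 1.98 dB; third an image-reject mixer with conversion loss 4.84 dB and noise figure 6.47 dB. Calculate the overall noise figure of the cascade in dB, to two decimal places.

1.32 dB

Convert to linear (a loss of L dB is a gain of −L dB): F_i = 10^(NF_i/10), G_i = 10^(G_i,dB/10)
  Stage 1: F_1 = 10^(1.31/10) = 1.352, G_1 = 10^(23.1/10) = 204.2
  Stage 2: F_2 = 10^(1.98/10) = 1.578, G_2 = 10^(13.4/10) = 21.88
  Stage 3: F_3 = 10^(6.47/10) = 4.436, G_3 = 10^(−4.84/10) = 0.3281
Friis cascade:
  F = 1.352 + (1.578 − 1)/204.2 + (4.436 − 1)/4467 = 1.356
NF = 10 log₁₀(1.356) = 1.32 dB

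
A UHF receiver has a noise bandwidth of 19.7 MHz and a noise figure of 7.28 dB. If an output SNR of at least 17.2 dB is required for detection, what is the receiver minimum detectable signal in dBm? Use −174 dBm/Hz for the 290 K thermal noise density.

Sensitivity = −174 + 10 log₁₀(B) + NF + SNR_min
= −174 + 72.94 + 7.28 + 17.2
= −76.58 dBm → −76.6 dBm

−76.6 dBm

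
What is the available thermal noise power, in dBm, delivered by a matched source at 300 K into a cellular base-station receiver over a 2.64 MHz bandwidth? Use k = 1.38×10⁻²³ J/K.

−109.6 dBm

P_n = kTB = 1.38×10⁻²³ × 300 × 2.64×10⁶ = 1.09×10⁻¹⁴ W
In dBm: 10 log₁₀(1.09×10⁻¹⁴ / 10⁻³) = −109.6 dBm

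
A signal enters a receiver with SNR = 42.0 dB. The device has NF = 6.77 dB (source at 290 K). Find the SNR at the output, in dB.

35.23 dB

By definition F = SNR_in/SNR_out, so in dB: SNR_out = SNR_in − NF
SNR_out = 42.0 − 6.77 = 35.23 dB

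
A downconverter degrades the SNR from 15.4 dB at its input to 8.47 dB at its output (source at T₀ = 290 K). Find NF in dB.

6.93 dB

NF (dB) = SNR_in(dB) − SNR_out(dB) when the source is at T₀
NF = 15.4 − 8.47 = 6.93 dB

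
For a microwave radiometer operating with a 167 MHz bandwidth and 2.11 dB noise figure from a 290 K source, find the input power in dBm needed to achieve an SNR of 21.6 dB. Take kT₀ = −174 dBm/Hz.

−68.1 dBm

Sensitivity = −174 + 10 log₁₀(B) + NF + SNR_min
= −174 + 82.23 + 2.11 + 21.6
= −68.06 dBm → −68.1 dBm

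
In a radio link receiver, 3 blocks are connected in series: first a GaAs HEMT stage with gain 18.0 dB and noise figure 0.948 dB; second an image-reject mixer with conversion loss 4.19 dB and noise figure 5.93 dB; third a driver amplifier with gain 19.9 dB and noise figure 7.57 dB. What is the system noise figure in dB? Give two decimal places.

1.72 dB

Convert to linear (a loss of L dB is a gain of −L dB): F_i = 10^(NF_i/10), G_i = 10^(G_i,dB/10)
  Stage 1: F_1 = 10^(0.948/10) = 1.244, G_1 = 10^(18.0/10) = 63.10
  Stage 2: F_2 = 10^(5.93/10) = 3.917, G_2 = 10^(−4.19/10) = 0.3811
  Stage 3: F_3 = 10^(7.57/10) = 5.715, G_3 = 10^(19.9/10) = 97.72
Friis cascade:
  F = 1.244 + (3.917 − 1)/63.10 + (5.715 − 1)/24.04 = 1.486
NF = 10 log₁₀(1.486) = 1.72 dB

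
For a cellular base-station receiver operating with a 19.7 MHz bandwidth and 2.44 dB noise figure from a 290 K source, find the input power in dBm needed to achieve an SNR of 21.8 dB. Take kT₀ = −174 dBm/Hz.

−76.8 dBm

Sensitivity = −174 + 10 log₁₀(B) + NF + SNR_min
= −174 + 72.94 + 2.44 + 21.8
= −76.82 dBm → −76.8 dBm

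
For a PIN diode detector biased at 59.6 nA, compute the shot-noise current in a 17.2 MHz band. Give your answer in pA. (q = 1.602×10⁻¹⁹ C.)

573 pA

I_n = √(2qI·B)
2qI·B = 2 × 1.602×10⁻¹⁹ × 5.96×10⁻⁸ × 1.72×10⁷ = 3.28×10⁻¹⁹ A²
I_n = √(3.28×10⁻¹⁹) = 5.73×10⁻¹⁰ A = 573 pA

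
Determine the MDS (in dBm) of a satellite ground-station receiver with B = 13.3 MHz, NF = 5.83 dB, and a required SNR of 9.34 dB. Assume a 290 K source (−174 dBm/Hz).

Sensitivity = −174 + 10 log₁₀(B) + NF + SNR_min
= −174 + 71.24 + 5.83 + 9.34
= −87.59 dBm → −87.6 dBm

−87.6 dBm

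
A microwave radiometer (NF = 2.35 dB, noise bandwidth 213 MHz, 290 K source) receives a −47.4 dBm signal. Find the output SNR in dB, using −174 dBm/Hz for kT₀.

41.0 dB

Noise floor: N = −174 + 10 log₁₀(B) + NF
10 log₁₀(2.13×10⁸) = 83.28 dB
N = −174 + 83.28 + 2.35 = −88.37 dBm
SNR = P_sig − N = −47.4 − (−88.37) = 40.97 dB → 41.0 dB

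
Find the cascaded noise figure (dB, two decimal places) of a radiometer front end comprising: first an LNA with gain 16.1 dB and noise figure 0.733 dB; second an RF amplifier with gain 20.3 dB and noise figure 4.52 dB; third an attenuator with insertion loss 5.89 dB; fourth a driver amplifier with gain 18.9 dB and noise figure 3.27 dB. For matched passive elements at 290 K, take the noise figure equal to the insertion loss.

0.90 dB

Convert to linear (a loss of L dB is a gain of −L dB): F_i = 10^(NF_i/10), G_i = 10^(G_i,dB/10)
  Stage 1: F_1 = 10^(0.733/10) = 1.184, G_1 = 10^(16.1/10) = 40.74
  Stage 2: F_2 = 10^(4.52/10) = 2.831, G_2 = 10^(20.3/10) = 107.2
  Stage 3: F_3 = 10^(5.89/10) = 3.882, G_3 = 10^(−5.89/10) = 0.2576
  Stage 4: F_4 = 10^(3.27/10) = 2.123, G_4 = 10^(18.9/10) = 77.62
Friis cascade:
  F = 1.184 + (2.831 − 1)/40.74 + (3.882 − 1)/4365 + (2.123 − 1)/1125 = 1.230
NF = 10 log₁₀(1.230) = 0.90 dB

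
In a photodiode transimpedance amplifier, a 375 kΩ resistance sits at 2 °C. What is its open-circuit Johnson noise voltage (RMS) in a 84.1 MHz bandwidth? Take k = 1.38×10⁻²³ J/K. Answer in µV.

T = 2 °C + 273.15 = 275.15 K
V_n = √(4kTRB)
4kTRB = 4 × 1.38×10⁻²³ × 275.15 × 3.75×10⁵ × 8.41×10⁷ = 4.79×10⁻⁷ V²
V_n = √(4.79×10⁻⁷) = 6.92×10⁻⁴ V = 692 µV

692 µV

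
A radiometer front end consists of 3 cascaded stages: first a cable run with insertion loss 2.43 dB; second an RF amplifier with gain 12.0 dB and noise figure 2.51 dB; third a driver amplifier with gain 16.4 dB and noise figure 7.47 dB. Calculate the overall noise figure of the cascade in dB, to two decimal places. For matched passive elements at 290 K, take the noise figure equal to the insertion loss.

5.59 dB

Convert to linear (a loss of L dB is a gain of −L dB): F_i = 10^(NF_i/10), G_i = 10^(G_i,dB/10)
  Stage 1: F_1 = 10^(2.43/10) = 1.750, G_1 = 10^(−2.43/10) = 0.5715
  Stage 2: F_2 = 10^(2.51/10) = 1.782, G_2 = 10^(12.0/10) = 15.85
  Stage 3: F_3 = 10^(7.47/10) = 5.585, G_3 = 10^(16.4/10) = 43.65
Friis cascade:
  F = 1.750 + (1.782 − 1)/0.5715 + (5.585 − 1)/9.057 = 3.625
NF = 10 log₁₀(3.625) = 5.59 dB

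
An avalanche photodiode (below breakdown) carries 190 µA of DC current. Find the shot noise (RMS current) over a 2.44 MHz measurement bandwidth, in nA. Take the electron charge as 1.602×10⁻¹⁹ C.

12.2 nA

I_n = √(2qI·B)
2qI·B = 2 × 1.602×10⁻¹⁹ × 1.90×10⁻⁴ × 2.44×10⁶ = 1.49×10⁻¹⁶ A²
I_n = √(1.49×10⁻¹⁶) = 1.22×10⁻⁸ A = 12.2 nA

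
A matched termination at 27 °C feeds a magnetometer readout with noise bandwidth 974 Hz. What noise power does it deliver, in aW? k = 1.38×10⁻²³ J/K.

4.03 aW

T = 27 °C + 273.15 = 300.15 K
P_n = kTB = 1.38×10⁻²³ × 300.15 × 9.74×10² = 4.03×10⁻¹⁸ W = 4.03 aW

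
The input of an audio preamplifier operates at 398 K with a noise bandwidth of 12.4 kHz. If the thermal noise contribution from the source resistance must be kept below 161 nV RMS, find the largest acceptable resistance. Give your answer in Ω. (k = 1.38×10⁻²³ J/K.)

Johnson–Nyquist: V_n = √(4kTRB) ⇒ R = V_n² / (4kTB)
4kTB = 4 × 1.38×10⁻²³ × 398 × 1.24×10⁴ = 2.72×10⁻¹⁶
R = (1.61×10⁻⁷)² / 2.72×10⁻¹⁶ = 9.51×10¹ Ω = 95.1 Ω

95.1 Ω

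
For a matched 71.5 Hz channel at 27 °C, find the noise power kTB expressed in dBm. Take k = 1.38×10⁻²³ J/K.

−155.3 dBm

T = 27 °C + 273.15 = 300.15 K
P_n = kTB = 1.38×10⁻²³ × 300.15 × 7.15×10¹ = 2.96×10⁻¹⁹ W
In dBm: 10 log₁₀(2.96×10⁻¹⁹ / 10⁻³) = −155.3 dBm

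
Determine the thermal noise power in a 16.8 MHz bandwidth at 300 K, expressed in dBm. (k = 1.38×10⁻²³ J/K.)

P_n = kTB = 1.38×10⁻²³ × 300 × 1.68×10⁷ = 6.96×10⁻¹⁴ W
In dBm: 10 log₁₀(6.96×10⁻¹⁴ / 10⁻³) = −101.6 dBm

−101.6 dBm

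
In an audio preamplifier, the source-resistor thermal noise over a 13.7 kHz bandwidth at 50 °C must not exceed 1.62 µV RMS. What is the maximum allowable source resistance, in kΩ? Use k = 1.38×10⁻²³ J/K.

10.7 kΩ

T = 50 °C + 273.15 = 323.15 K
Johnson–Nyquist: V_n = √(4kTRB) ⇒ R = V_n² / (4kTB)
4kTB = 4 × 1.38×10⁻²³ × 323.15 × 1.37×10⁴ = 2.44×10⁻¹⁶
R = (1.62×10⁻⁶)² / 2.44×10⁻¹⁶ = 1.07×10⁴ Ω = 10.7 kΩ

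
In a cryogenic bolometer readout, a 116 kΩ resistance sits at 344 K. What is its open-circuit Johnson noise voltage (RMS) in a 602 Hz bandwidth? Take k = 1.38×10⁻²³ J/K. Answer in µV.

V_n = √(4kTRB)
4kTRB = 4 × 1.38×10⁻²³ × 344 × 1.16×10⁵ × 6.02×10² = 1.33×10⁻¹² V²
V_n = √(1.33×10⁻¹²) = 1.15×10⁻⁶ V = 1.15 µV

1.15 µV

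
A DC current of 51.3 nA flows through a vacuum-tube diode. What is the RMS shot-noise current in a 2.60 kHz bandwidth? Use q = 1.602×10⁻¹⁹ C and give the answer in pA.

I_n = √(2qI·B)
2qI·B = 2 × 1.602×10⁻¹⁹ × 5.13×10⁻⁸ × 2.60×10³ = 4.27×10⁻²³ A²
I_n = √(4.27×10⁻²³) = 6.54×10⁻¹² A = 6.54 pA

6.54 pA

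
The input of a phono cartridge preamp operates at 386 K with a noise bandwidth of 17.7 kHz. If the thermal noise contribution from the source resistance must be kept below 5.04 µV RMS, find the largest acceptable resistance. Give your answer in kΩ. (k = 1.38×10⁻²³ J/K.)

Johnson–Nyquist: V_n = √(4kTRB) ⇒ R = V_n² / (4kTB)
4kTB = 4 × 1.38×10⁻²³ × 386 × 1.77×10⁴ = 3.77×10⁻¹⁶
R = (5.04×10⁻⁶)² / 3.77×10⁻¹⁶ = 6.74×10⁴ Ω = 67.4 kΩ

67.4 kΩ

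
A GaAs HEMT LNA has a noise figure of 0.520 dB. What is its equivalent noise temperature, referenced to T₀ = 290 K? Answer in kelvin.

36.9 K

F = 10^(0.520/10) = 1.1272
T_e = (F − 1)·T₀ = (1.1272 − 1) × 290 = 36.9 K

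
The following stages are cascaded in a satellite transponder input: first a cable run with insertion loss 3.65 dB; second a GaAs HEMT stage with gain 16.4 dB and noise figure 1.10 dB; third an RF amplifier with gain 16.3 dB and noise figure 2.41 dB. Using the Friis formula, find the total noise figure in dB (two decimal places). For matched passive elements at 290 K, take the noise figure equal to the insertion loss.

4.81 dB

Convert to linear (a loss of L dB is a gain of −L dB): F_i = 10^(NF_i/10), G_i = 10^(G_i,dB/10)
  Stage 1: F_1 = 10^(3.65/10) = 2.317, G_1 = 10^(−3.65/10) = 0.4315
  Stage 2: F_2 = 10^(1.10/10) = 1.288, G_2 = 10^(16.4/10) = 43.65
  Stage 3: F_3 = 10^(2.41/10) = 1.742, G_3 = 10^(16.3/10) = 42.66
Friis cascade:
  F = 2.317 + (1.288 − 1)/0.4315 + (1.742 − 1)/18.84 = 3.025
NF = 10 log₁₀(3.025) = 4.81 dB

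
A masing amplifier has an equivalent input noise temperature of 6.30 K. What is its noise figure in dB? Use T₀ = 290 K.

F = 1 + T_e/T₀ = 1 + 6.30/290 = 1.02172
NF = 10 log₁₀(1.02172) = 0.093 dB

0.093 dB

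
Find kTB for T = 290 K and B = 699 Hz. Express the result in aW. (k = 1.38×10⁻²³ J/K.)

P_n = kTB = 1.38×10⁻²³ × 290 × 6.99×10² = 2.80×10⁻¹⁸ W = 2.80 aW

2.80 aW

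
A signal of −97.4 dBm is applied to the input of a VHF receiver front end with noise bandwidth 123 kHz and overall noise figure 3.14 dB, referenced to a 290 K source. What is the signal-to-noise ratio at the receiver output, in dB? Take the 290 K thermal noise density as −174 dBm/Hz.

22.6 dB

Noise floor: N = −174 + 10 log₁₀(B) + NF
10 log₁₀(1.23×10⁵) = 50.9 dB
N = −174 + 50.9 + 3.14 = −119.96 dBm
SNR = P_sig − N = −97.4 − (−119.96) = 22.56 dB → 22.6 dB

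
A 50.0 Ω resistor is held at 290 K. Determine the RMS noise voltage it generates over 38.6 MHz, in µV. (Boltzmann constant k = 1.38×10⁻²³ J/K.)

5.56 µV

V_n = √(4kTRB)
4kTRB = 4 × 1.38×10⁻²³ × 290 × 5.00×10¹ × 3.86×10⁷ = 3.09×10⁻¹¹ V²
V_n = √(3.09×10⁻¹¹) = 5.56×10⁻⁶ V = 5.56 µV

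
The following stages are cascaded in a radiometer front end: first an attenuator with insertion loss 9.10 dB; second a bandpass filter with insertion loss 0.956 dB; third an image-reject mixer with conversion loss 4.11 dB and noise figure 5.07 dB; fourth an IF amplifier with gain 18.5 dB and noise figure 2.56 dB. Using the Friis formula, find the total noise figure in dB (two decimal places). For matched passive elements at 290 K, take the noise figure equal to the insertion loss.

Convert to linear (a loss of L dB is a gain of −L dB): F_i = 10^(NF_i/10), G_i = 10^(G_i,dB/10)
  Stage 1: F_1 = 10^(9.10/10) = 8.128, G_1 = 10^(−9.10/10) = 0.1230
  Stage 2: F_2 = 10^(0.956/10) = 1.246, G_2 = 10^(−0.956/10) = 0.8024
  Stage 3: F_3 = 10^(5.07/10) = 3.214, G_3 = 10^(−4.11/10) = 0.3882
  Stage 4: F_4 = 10^(2.56/10) = 1.803, G_4 = 10^(18.5/10) = 70.79
Friis cascade:
  F = 8.128 + (1.246 − 1)/0.1230 + (3.214 − 1)/0.09872 + (1.803 − 1)/0.03832 = 53.51
NF = 10 log₁₀(53.51) = 17.28 dB

17.28 dB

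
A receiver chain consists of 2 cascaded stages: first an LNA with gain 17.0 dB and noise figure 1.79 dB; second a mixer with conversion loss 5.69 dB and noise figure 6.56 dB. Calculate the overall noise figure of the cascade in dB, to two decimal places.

Convert to linear (a loss of L dB is a gain of −L dB): F_i = 10^(NF_i/10), G_i = 10^(G_i,dB/10)
  Stage 1: F_1 = 10^(1.79/10) = 1.510, G_1 = 10^(17.0/10) = 50.12
  Stage 2: F_2 = 10^(6.56/10) = 4.529, G_2 = 10^(−5.69/10) = 0.2698
Friis cascade:
  F = 1.510 + (4.529 − 1)/50.12 = 1.580
NF = 10 log₁₀(1.580) = 1.99 dB

1.99 dB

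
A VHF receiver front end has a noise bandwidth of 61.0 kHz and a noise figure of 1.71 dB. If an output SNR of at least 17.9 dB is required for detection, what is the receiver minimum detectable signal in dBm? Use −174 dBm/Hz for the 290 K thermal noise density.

Sensitivity = −174 + 10 log₁₀(B) + NF + SNR_min
= −174 + 47.85 + 1.71 + 17.9
= −106.54 dBm → −106.5 dBm

−106.5 dBm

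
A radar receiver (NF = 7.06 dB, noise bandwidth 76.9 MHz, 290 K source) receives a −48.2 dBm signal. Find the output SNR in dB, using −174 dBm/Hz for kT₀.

39.9 dB

Noise floor: N = −174 + 10 log₁₀(B) + NF
10 log₁₀(7.69×10⁷) = 78.86 dB
N = −174 + 78.86 + 7.06 = −88.08 dBm
SNR = P_sig − N = −48.2 − (−88.08) = 39.88 dB → 39.9 dB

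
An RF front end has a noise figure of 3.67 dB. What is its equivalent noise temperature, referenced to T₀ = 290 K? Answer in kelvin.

F = 10^(3.67/10) = 2.32809
T_e = (F − 1)·T₀ = (2.32809 − 1) × 290 = 385 K

385 K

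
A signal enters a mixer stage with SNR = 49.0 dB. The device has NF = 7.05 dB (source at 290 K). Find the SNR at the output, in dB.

By definition F = SNR_in/SNR_out, so in dB: SNR_out = SNR_in − NF
SNR_out = 49.0 − 7.05 = 41.95 dB

41.95 dB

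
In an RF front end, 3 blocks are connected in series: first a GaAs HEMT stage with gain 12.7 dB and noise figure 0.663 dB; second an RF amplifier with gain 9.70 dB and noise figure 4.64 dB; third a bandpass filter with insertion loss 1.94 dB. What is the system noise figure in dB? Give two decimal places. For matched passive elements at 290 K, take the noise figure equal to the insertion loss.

1.04 dB

Convert to linear (a loss of L dB is a gain of −L dB): F_i = 10^(NF_i/10), G_i = 10^(G_i,dB/10)
  Stage 1: F_1 = 10^(0.663/10) = 1.165, G_1 = 10^(12.7/10) = 18.62
  Stage 2: F_2 = 10^(4.64/10) = 2.911, G_2 = 10^(9.70/10) = 9.333
  Stage 3: F_3 = 10^(1.94/10) = 1.563, G_3 = 10^(−1.94/10) = 0.6397
Friis cascade:
  F = 1.165 + (2.911 − 1)/18.62 + (1.563 − 1)/173.8 = 1.271
NF = 10 log₁₀(1.271) = 1.04 dB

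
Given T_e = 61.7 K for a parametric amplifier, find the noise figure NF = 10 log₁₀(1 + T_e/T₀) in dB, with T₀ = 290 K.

0.838 dB

F = 1 + T_e/T₀ = 1 + 61.7/290 = 1.21276
NF = 10 log₁₀(1.21276) = 0.838 dB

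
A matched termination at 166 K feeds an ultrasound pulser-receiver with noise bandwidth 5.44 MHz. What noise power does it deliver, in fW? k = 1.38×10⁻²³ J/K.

P_n = kTB = 1.38×10⁻²³ × 166 × 5.44×10⁶ = 1.25×10⁻¹⁴ W = 12.5 fW

12.5 fW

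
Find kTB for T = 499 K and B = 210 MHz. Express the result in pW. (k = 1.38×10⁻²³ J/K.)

P_n = kTB = 1.38×10⁻²³ × 499 × 2.10×10⁸ = 1.45×10⁻¹² W = 1.45 pW

1.45 pW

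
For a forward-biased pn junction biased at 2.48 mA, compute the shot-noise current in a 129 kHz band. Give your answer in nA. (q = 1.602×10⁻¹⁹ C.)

10.1 nA

I_n = √(2qI·B)
2qI·B = 2 × 1.602×10⁻¹⁹ × 2.48×10⁻³ × 1.29×10⁵ = 1.03×10⁻¹⁶ A²
I_n = √(1.03×10⁻¹⁶) = 1.01×10⁻⁸ A = 10.1 nA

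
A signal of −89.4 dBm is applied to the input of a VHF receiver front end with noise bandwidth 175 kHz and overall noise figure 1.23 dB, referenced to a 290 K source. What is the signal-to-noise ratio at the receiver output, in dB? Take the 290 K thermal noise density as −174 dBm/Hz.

30.9 dB

Noise floor: N = −174 + 10 log₁₀(B) + NF
10 log₁₀(1.75×10⁵) = 52.43 dB
N = −174 + 52.43 + 1.23 = −120.34 dBm
SNR = P_sig − N = −89.4 − (−120.34) = 30.94 dB → 30.9 dB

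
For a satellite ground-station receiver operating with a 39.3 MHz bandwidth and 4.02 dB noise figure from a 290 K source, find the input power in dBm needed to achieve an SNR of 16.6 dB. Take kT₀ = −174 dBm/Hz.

Sensitivity = −174 + 10 log₁₀(B) + NF + SNR_min
= −174 + 75.94 + 4.02 + 16.6
= −77.44 dBm → −77.4 dBm

−77.4 dBm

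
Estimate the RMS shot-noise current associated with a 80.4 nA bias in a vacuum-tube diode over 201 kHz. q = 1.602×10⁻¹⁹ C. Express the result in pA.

72.0 pA

I_n = √(2qI·B)
2qI·B = 2 × 1.602×10⁻¹⁹ × 8.04×10⁻⁸ × 2.01×10⁵ = 5.18×10⁻²¹ A²
I_n = √(5.18×10⁻²¹) = 7.20×10⁻¹¹ A = 72.0 pA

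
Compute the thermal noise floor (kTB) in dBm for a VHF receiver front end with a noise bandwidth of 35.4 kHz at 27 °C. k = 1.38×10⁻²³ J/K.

T = 27 °C + 273.15 = 300.15 K
P_n = kTB = 1.38×10⁻²³ × 300.15 × 3.54×10⁴ = 1.47×10⁻¹⁶ W
In dBm: 10 log₁₀(1.47×10⁻¹⁶ / 10⁻³) = −128.3 dBm

−128.3 dBm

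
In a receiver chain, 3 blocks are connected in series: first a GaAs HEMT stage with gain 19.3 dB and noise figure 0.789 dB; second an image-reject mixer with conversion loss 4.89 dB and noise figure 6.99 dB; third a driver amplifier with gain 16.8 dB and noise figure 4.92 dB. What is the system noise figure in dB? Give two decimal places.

Convert to linear (a loss of L dB is a gain of −L dB): F_i = 10^(NF_i/10), G_i = 10^(G_i,dB/10)
  Stage 1: F_1 = 10^(0.789/10) = 1.199, G_1 = 10^(19.3/10) = 85.11
  Stage 2: F_2 = 10^(6.99/10) = 5.000, G_2 = 10^(−4.89/10) = 0.3243
  Stage 3: F_3 = 10^(4.92/10) = 3.105, G_3 = 10^(16.8/10) = 47.86
Friis cascade:
  F = 1.199 + (5.000 − 1)/85.11 + (3.105 − 1)/27.61 = 1.322
NF = 10 log₁₀(1.322) = 1.21 dB

1.21 dB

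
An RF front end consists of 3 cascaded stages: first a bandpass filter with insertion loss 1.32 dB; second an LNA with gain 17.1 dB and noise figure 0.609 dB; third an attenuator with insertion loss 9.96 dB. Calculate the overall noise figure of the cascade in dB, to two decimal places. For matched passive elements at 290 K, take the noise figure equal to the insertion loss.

Convert to linear (a loss of L dB is a gain of −L dB): F_i = 10^(NF_i/10), G_i = 10^(G_i,dB/10)
  Stage 1: F_1 = 10^(1.32/10) = 1.355, G_1 = 10^(−1.32/10) = 0.7379
  Stage 2: F_2 = 10^(0.609/10) = 1.151, G_2 = 10^(17.1/10) = 51.29
  Stage 3: F_3 = 10^(9.96/10) = 9.908, G_3 = 10^(−9.96/10) = 0.1009
Friis cascade:
  F = 1.355 + (1.151 − 1)/0.7379 + (9.908 − 1)/37.84 = 1.795
NF = 10 log₁₀(1.795) = 2.54 dB

2.54 dB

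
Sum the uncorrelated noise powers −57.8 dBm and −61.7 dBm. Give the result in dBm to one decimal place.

−56.3 dBm

Convert to linear, add, convert back:
P₁ = 1.66×10⁻⁹ W, P₂ = 6.76×10⁻¹⁰ W
P_tot = 2.34×10⁻⁹ W → 10 log₁₀(P_tot / 10⁻³) = −56.3 dBm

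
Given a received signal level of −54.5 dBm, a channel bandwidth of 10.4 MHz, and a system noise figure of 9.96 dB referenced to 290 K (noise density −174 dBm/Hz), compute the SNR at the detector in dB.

39.4 dB

Noise floor: N = −174 + 10 log₁₀(B) + NF
10 log₁₀(1.04×10⁷) = 70.17 dB
N = −174 + 70.17 + 9.96 = −93.87 dBm
SNR = P_sig − N = −54.5 − (−93.87) = 39.37 dB → 39.4 dB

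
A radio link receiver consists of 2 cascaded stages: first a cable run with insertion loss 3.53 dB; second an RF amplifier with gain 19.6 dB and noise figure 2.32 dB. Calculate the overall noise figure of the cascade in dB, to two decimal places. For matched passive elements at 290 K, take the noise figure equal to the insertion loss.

5.85 dB

Convert to linear (a loss of L dB is a gain of −L dB): F_i = 10^(NF_i/10), G_i = 10^(G_i,dB/10)
  Stage 1: F_1 = 10^(3.53/10) = 2.254, G_1 = 10^(−3.53/10) = 0.4436
  Stage 2: F_2 = 10^(2.32/10) = 1.706, G_2 = 10^(19.6/10) = 91.20
Friis cascade:
  F = 2.254 + (1.706 − 1)/0.4436 = 3.846
NF = 10 log₁₀(3.846) = 5.85 dB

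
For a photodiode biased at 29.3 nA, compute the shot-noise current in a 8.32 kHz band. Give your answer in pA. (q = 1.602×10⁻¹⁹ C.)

8.84 pA

I_n = √(2qI·B)
2qI·B = 2 × 1.602×10⁻¹⁹ × 2.93×10⁻⁸ × 8.32×10³ = 7.81×10⁻²³ A²
I_n = √(7.81×10⁻²³) = 8.84×10⁻¹² A = 8.84 pA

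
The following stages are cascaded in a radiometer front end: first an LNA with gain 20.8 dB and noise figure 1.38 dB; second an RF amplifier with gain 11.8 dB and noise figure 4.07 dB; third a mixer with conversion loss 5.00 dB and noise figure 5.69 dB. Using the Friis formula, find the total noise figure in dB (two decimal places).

1.43 dB

Convert to linear (a loss of L dB is a gain of −L dB): F_i = 10^(NF_i/10), G_i = 10^(G_i,dB/10)
  Stage 1: F_1 = 10^(1.38/10) = 1.374, G_1 = 10^(20.8/10) = 120.2
  Stage 2: F_2 = 10^(4.07/10) = 2.553, G_2 = 10^(11.8/10) = 15.14
  Stage 3: F_3 = 10^(5.69/10) = 3.707, G_3 = 10^(−5.00/10) = 0.3162
Friis cascade:
  F = 1.374 + (2.553 − 1)/120.2 + (3.707 − 1)/1820 = 1.388
NF = 10 log₁₀(1.388) = 1.43 dB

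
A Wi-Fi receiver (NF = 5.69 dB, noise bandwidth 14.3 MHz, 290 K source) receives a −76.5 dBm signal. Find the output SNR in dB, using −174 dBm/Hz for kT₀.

20.3 dB

Noise floor: N = −174 + 10 log₁₀(B) + NF
10 log₁₀(1.43×10⁷) = 71.55 dB
N = −174 + 71.55 + 5.69 = −96.76 dBm
SNR = P_sig − N = −76.5 − (−96.76) = 20.26 dB → 20.3 dB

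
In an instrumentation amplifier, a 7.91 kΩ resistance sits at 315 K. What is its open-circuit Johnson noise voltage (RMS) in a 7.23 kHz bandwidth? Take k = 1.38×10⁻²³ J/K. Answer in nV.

V_n = √(4kTRB)
4kTRB = 4 × 1.38×10⁻²³ × 315 × 7.91×10³ × 7.23×10³ = 9.94×10⁻¹³ V²
V_n = √(9.94×10⁻¹³) = 9.97×10⁻⁷ V = 997 nV

997 nV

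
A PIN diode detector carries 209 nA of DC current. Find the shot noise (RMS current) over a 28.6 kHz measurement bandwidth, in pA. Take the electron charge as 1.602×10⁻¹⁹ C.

I_n = √(2qI·B)
2qI·B = 2 × 1.602×10⁻¹⁹ × 2.09×10⁻⁷ × 2.86×10⁴ = 1.92×10⁻²¹ A²
I_n = √(1.92×10⁻²¹) = 4.38×10⁻¹¹ A = 43.8 pA

43.8 pA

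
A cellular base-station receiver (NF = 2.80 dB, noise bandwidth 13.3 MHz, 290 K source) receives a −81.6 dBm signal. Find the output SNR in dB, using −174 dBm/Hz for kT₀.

Noise floor: N = −174 + 10 log₁₀(B) + NF
10 log₁₀(1.33×10⁷) = 71.24 dB
N = −174 + 71.24 + 2.80 = −99.96 dBm
SNR = P_sig − N = −81.6 − (−99.96) = 18.36 dB → 18.4 dB

18.4 dB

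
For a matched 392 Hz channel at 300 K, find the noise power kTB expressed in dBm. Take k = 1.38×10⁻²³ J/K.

−147.9 dBm

P_n = kTB = 1.38×10⁻²³ × 300 × 3.92×10² = 1.62×10⁻¹⁸ W
In dBm: 10 log₁₀(1.62×10⁻¹⁸ / 10⁻³) = −147.9 dBm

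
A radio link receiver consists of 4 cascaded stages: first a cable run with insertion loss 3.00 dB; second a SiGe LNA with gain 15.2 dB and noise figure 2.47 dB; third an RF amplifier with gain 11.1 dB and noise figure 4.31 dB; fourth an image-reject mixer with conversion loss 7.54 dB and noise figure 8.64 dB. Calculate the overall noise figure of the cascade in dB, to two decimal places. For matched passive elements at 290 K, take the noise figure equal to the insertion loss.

5.63 dB

Convert to linear (a loss of L dB is a gain of −L dB): F_i = 10^(NF_i/10), G_i = 10^(G_i,dB/10)
  Stage 1: F_1 = 10^(3.00/10) = 1.995, G_1 = 10^(−3.00/10) = 0.5012
  Stage 2: F_2 = 10^(2.47/10) = 1.766, G_2 = 10^(15.2/10) = 33.11
  Stage 3: F_3 = 10^(4.31/10) = 2.698, G_3 = 10^(11.1/10) = 12.88
  Stage 4: F_4 = 10^(8.64/10) = 7.311, G_4 = 10^(−7.54/10) = 0.1762
Friis cascade:
  F = 1.995 + (1.766 − 1)/0.5012 + (2.698 − 1)/16.60 + (7.311 − 1)/213.8 = 3.656
NF = 10 log₁₀(3.656) = 5.63 dB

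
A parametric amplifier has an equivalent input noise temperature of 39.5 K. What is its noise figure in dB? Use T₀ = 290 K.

F = 1 + T_e/T₀ = 1 + 39.5/290 = 1.13621
NF = 10 log₁₀(1.13621) = 0.555 dB

0.555 dB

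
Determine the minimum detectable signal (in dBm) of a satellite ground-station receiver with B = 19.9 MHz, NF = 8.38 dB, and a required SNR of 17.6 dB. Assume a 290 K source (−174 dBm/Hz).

Sensitivity = −174 + 10 log₁₀(B) + NF + SNR_min
= −174 + 72.99 + 8.38 + 17.6
= −75.03 dBm → −75.0 dBm

−75.0 dBm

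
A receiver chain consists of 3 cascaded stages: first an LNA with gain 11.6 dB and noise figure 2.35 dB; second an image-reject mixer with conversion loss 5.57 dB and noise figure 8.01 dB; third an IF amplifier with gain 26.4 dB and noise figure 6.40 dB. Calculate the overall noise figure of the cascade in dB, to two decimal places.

4.66 dB

Convert to linear (a loss of L dB is a gain of −L dB): F_i = 10^(NF_i/10), G_i = 10^(G_i,dB/10)
  Stage 1: F_1 = 10^(2.35/10) = 1.718, G_1 = 10^(11.6/10) = 14.45
  Stage 2: F_2 = 10^(8.01/10) = 6.324, G_2 = 10^(−5.57/10) = 0.2773
  Stage 3: F_3 = 10^(6.40/10) = 4.365, G_3 = 10^(26.4/10) = 436.5
Friis cascade:
  F = 1.718 + (6.324 − 1)/14.45 + (4.365 − 1)/4.009 = 2.926
NF = 10 log₁₀(2.926) = 4.66 dB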